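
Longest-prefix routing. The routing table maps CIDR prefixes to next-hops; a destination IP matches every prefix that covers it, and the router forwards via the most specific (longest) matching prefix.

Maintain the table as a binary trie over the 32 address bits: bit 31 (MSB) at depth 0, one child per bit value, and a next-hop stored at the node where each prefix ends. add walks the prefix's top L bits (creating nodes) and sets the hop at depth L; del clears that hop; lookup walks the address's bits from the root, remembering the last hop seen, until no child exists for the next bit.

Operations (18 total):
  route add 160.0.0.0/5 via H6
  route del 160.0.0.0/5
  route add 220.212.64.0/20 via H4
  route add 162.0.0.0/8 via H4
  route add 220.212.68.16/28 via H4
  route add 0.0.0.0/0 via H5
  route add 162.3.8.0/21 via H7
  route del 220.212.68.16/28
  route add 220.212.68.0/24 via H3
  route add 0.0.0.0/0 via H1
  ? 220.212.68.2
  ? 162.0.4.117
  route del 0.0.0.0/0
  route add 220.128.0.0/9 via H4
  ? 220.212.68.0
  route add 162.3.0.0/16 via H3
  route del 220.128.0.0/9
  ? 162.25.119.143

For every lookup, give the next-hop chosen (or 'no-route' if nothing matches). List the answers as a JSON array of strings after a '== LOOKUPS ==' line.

Apply in order:
  + 160.0.0.0/5 (H6) depth=5
  del 160.0.0.0/5 (clear depth 5)
  + 220.212.64.0/20 (H4) depth=20
  + 162.0.0.0/8 (H4) depth=8
  + 220.212.68.16/28 (H4) depth=28
  + 0.0.0.0/0 (H5) depth=0
  + 162.3.8.0/21 (H7) depth=21
  del 220.212.68.16/28 (clear depth 28)
  + 220.212.68.0/24 (H3) depth=24
  + 0.0.0.0/0 (H1) depth=0
  lookup 220.212.68.2: bits 110111001101010001000100000 walk d0:H1→d1:-→d2:-→d3:-→d4:-→d5:-→d6:-→d7:-→d8:-→d9:-→d10:-→d11:-→d12:-→d13:-→d14:-→d15:-→d16:-→d17:-→d18:-→d19:-→d20:H4→d21:-→d22:-→d23:-→d24:H3→d25:-→d26:-→d27:- -> H3
  lookup 162.0.4.117: bits 10100010000000 walk d0:H1→d1:-→d2:-→d3:-→d4:-→d5:-→d6:-→d7:-→d8:H4→d9:-→d10:-→d11:-→d12:-→d13:-→d14:- -> H4
  del 0.0.0.0/0 (clear depth 0)
  + 220.128.0.0/9 (H4) depth=9
  lookup 220.212.68.0: bits 110111001101010001000100000 walk d0:-→d1:-→d2:-→d3:-→d4:-→d5:-→d6:-→d7:-→d8:-→d9:H4→d10:-→d11:-→d12:-→d13:-→d14:-→d15:-→d16:-→d17:-→d18:-→d19:-→d20:H4→d21:-→d22:-→d23:-→d24:H3→d25:-→d26:-→d27:- -> H3
  + 162.3.0.0/16 (H3) depth=16
  del 220.128.0.0/9 (clear depth 9)
  lookup 162.25.119.143: bits 10100010000 walk d0:-→d1:-→d2:-→d3:-→d4:-→d5:-→d6:-→d7:-→d8:H4→d9:-→d10:-→d11:- -> H4

== LOOKUPS ==
["H3","H4","H3","H4"]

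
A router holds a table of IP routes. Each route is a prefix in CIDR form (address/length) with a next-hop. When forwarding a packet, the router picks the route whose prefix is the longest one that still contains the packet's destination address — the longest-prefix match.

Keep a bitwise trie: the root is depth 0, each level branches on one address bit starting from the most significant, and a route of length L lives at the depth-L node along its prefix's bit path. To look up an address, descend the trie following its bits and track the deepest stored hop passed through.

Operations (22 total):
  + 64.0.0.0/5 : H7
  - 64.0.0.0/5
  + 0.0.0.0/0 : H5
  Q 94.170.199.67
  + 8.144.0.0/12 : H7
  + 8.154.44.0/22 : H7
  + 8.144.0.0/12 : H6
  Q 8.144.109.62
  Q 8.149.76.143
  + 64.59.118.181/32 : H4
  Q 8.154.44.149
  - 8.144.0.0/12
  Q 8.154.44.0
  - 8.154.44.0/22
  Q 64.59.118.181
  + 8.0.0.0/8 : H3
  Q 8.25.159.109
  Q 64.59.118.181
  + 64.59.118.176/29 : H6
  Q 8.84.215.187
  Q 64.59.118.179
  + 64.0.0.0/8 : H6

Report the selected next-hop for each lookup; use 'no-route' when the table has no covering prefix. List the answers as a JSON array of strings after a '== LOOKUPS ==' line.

Apply in order:
  + 64.0.0.0/5 (H7) depth=5
  - 64.0.0.0/5 clear@5
  + 0.0.0.0/0 (H5) depth=0
  Q 94.170.199.67: descend 010 ; hops seen [H5] ; pick H5
  + 8.144.0.0/12 (H7) depth=12
  + 8.154.44.0/22 (H7) depth=22
  + 8.144.0.0/12 (H6) depth=12
  Q 8.144.109.62: descend 000010001001 ; hops seen [H5,H6] ; pick H6
  Q 8.149.76.143: descend 000010001001 ; hops seen [H5,H6] ; pick H6
  + 64.59.118.181/32 (H4) depth=32
  Q 8.154.44.149: descend 0000100010011010001011 ; hops seen [H5,H6,H7] ; pick H7
  - 8.144.0.0/12 clear@12
  Q 8.154.44.0: descend 0000100010011010001011 ; hops seen [H5,H7] ; pick H7
  - 8.154.44.0/22 clear@22
  Q 64.59.118.181: descend 01000000001110110111011010110101 ; hops seen [H5,H4] ; pick H4
  + 8.0.0.0/8 (H3) depth=8
  Q 8.25.159.109: descend 00001000 ; hops seen [H5,H3] ; pick H3
  Q 64.59.118.181: descend 01000000001110110111011010110101 ; hops seen [H5,H4] ; pick H4
  + 64.59.118.176/29 (H6) depth=29
  Q 8.84.215.187: descend 00001000 ; hops seen [H5,H3] ; pick H3
  Q 64.59.118.179: descend 01000000001110110111011010110 ; hops seen [H5,H6] ; pick H6
  + 64.0.0.0/8 (H6) depth=8

== LOOKUPS ==
["H5","H6","H6","H7","H7","H4","H3","H4","H3","H6"]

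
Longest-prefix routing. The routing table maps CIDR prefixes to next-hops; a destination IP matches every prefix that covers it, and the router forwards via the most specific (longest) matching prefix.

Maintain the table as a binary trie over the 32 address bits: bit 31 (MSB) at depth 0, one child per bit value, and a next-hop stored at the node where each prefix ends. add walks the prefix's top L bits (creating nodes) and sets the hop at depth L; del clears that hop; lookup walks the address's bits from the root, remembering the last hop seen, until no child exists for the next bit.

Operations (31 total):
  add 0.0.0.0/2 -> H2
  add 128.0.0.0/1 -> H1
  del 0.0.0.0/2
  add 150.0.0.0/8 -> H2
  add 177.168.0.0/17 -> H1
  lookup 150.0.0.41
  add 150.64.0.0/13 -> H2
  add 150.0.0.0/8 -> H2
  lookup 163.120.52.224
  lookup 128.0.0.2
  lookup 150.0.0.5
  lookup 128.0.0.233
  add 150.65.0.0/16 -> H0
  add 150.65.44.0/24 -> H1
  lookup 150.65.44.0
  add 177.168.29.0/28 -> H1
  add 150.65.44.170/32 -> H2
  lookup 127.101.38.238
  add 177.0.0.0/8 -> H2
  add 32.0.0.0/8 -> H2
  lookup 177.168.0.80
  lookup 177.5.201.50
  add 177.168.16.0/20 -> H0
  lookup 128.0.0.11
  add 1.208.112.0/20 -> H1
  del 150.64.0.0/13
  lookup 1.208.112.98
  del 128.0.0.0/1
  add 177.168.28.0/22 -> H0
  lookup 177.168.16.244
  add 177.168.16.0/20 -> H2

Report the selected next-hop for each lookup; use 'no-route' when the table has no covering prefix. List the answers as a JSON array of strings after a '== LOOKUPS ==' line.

Process each operation:
  add 0.0.0.0/2 -> H2 at depth 2
  add 128.0.0.0/1 -> H1 at depth 1
  del 0.0.0.0/2 (clear depth 2)
  add 150.0.0.0/8 -> H2 at depth 8
  add 177.168.0.0/17 -> H1 at depth 17
  ? 150.0.0.41  path d0:-→d1:H1→d2:-→d3:-→d4:-→d5:-→d6:-→d7:-→d8:H2  best=H2
  add 150.64.0.0/13 -> H2 at depth 13
  add 150.0.0.0/8 -> H2 at depth 8
  ? 163.120.52.224  path d0:-→d1:H1→d2:-→d3:-  best=H1
  ? 128.0.0.2  path d0:-→d1:H1→d2:-→d3:-  best=H1
  ? 150.0.0.5  path d0:-→d1:H1→d2:-→d3:-→d4:-→d5:-→d6:-→d7:-→d8:H2→d9:-  best=H2
  ? 128.0.0.233  path d0:-→d1:H1→d2:-→d3:-  best=H1
  add 150.65.0.0/16 -> H0 at depth 16
  add 150.65.44.0/24 -> H1 at depth 24
  ? 150.65.44.0  path d0:-→d1:H1→d2:-→d3:-→d4:-→d5:-→d6:-→d7:-→d8:H2→d9:-→d10:-→d11:-→d12:-→d13:H2→d14:-→d15:-→d16:H0→d17:-→d18:-→d19:-→d20:-→d21:-→d22:-→d23:-→d24:H1  best=H1
  add 177.168.29.0/28 -> H1 at depth 28
  add 150.65.44.170/32 -> H2 at depth 32
  ? 127.101.38.238  path d0:-→d1:-  best=no-route
  add 177.0.0.0/8 -> H2 at depth 8
  add 32.0.0.0/8 -> H2 at depth 8
  ? 177.168.0.80  path d0:-→d1:H1→d2:-→d3:-→d4:-→d5:-→d6:-→d7:-→d8:H2→d9:-→d10:-→d11:-→d12:-→d13:-→d14:-→d15:-→d16:-→d17:H1→d18:-→d19:-  best=H1
  ? 177.5.201.50  path d0:-→d1:H1→d2:-→d3:-→d4:-→d5:-→d6:-→d7:-→d8:H2  best=H2
  add 177.168.16.0/20 -> H0 at depth 20
  ? 128.0.0.11  path d0:-→d1:H1→d2:-→d3:-  best=H1
  add 1.208.112.0/20 -> H1 at depth 20
  del 150.64.0.0/13 (clear depth 13)
  ? 1.208.112.98  path d0:-→d1:-→d2:-→d3:-→d4:-→d5:-→d6:-→d7:-→d8:-→d9:-→d10:-→d11:-→d12:-→d13:-→d14:-→d15:-→d16:-→d17:-→d18:-→d19:-→d20:H1  best=H1
  del 128.0.0.0/1 (clear depth 1)
  add 177.168.28.0/22 -> H0 at depth 22
  ? 177.168.16.244  path d0:-→d1:-→d2:-→d3:-→d4:-→d5:-→d6:-→d7:-→d8:H2→d9:-→d10:-→d11:-→d12:-→d13:-→d14:-→d15:-→d16:-→d17:H1→d18:-→d19:-→d20:H0  best=H0
  add 177.168.16.0/20 -> H2 at depth 20

== LOOKUPS ==
["H2","H1","H1","H2","H1","H1","no-route","H1","H2","H1","H1","H0"]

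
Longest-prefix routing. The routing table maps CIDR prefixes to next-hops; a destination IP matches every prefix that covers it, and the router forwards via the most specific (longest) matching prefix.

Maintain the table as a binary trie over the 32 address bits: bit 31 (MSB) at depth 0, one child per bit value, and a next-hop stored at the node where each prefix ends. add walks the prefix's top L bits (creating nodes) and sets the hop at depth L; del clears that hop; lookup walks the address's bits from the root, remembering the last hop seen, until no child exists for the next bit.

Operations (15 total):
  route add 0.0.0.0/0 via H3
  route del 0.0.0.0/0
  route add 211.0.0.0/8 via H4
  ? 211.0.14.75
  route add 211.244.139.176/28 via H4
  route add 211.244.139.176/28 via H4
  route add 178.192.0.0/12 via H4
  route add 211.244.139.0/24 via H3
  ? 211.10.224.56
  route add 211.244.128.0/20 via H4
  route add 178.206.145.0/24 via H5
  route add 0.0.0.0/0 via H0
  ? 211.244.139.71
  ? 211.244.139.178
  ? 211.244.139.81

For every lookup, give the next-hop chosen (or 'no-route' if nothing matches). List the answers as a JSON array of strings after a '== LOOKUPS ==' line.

Process each operation:
  + 0.0.0.0/0 (H3) depth=0
  del 0.0.0.0/0 (clear depth 0)
  + 211.0.0.0/8 (H4) depth=8
  Q 211.0.14.75: descend 11010011 ; hops seen [H4] ; pick H4
  + 211.244.139.176/28 (H4) depth=28
  + 211.244.139.176/28 (H4) depth=28
  + 178.192.0.0/12 (H4) depth=12
  + 211.244.139.0/24 (H3) depth=24
  Q 211.10.224.56: descend 11010011 ; hops seen [H4] ; pick H4
  + 211.244.128.0/20 (H4) depth=20
  + 178.206.145.0/24 (H5) depth=24
  + 0.0.0.0/0 (H0) depth=0
  Q 211.244.139.71: descend 110100111111010010001011 ; hops seen [H0,H4,H4,H3] ; pick H3
  Q 211.244.139.178: descend 1101001111110100100010111011 ; hops seen [H0,H4,H4,H3,H4] ; pick H4
  Q 211.244.139.81: descend 110100111111010010001011 ; hops seen [H0,H4,H4,H3] ; pick H3

== LOOKUPS ==
["H4","H4","H3","H4","H3"]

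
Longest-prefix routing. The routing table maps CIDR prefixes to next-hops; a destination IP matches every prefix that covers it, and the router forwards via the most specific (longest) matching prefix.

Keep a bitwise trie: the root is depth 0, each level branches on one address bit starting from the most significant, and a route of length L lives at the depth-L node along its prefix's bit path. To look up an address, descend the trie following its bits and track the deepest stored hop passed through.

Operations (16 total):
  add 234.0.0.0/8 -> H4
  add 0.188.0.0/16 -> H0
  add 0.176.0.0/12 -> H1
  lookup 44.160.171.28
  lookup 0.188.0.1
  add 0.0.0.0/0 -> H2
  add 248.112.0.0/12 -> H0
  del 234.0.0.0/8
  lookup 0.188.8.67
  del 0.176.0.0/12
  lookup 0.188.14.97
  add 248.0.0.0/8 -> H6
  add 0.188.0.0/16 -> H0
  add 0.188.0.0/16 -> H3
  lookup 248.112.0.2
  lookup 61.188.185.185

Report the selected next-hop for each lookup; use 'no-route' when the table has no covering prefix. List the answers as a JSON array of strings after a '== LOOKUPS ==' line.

Trace:
  add 234.0.0.0/8 -> H4 at depth 8
  add 0.188.0.0/16 -> H0 at depth 16
  add 0.176.0.0/12 -> H1 at depth 12
  Q 44.160.171.28: descend 00 ; hops seen [∅] ; pick no-route
  Q 0.188.0.1: descend 0000000010111100 ; hops seen [H1,H0] ; pick H0
  add 0.0.0.0/0 -> H2 at depth 0
  add 248.112.0.0/12 -> H0 at depth 12
  del 234.0.0.0/8 (clear depth 8)
  Q 0.188.8.67: descend 0000000010111100 ; hops seen [H2,H1,H0] ; pick H0
  del 0.176.0.0/12 (clear depth 12)
  Q 0.188.14.97: descend 0000000010111100 ; hops seen [H2,H0] ; pick H0
  add 248.0.0.0/8 -> H6 at depth 8
  add 0.188.0.0/16 -> H0 at depth 16
  add 0.188.0.0/16 -> H3 at depth 16
  Q 248.112.0.2: descend 111110000111 ; hops seen [H2,H6,H0] ; pick H0
  Q 61.188.185.185: descend 00 ; hops seen [H2] ; pick H2

== LOOKUPS ==
["no-route","H0","H0","H0","H0","H2"]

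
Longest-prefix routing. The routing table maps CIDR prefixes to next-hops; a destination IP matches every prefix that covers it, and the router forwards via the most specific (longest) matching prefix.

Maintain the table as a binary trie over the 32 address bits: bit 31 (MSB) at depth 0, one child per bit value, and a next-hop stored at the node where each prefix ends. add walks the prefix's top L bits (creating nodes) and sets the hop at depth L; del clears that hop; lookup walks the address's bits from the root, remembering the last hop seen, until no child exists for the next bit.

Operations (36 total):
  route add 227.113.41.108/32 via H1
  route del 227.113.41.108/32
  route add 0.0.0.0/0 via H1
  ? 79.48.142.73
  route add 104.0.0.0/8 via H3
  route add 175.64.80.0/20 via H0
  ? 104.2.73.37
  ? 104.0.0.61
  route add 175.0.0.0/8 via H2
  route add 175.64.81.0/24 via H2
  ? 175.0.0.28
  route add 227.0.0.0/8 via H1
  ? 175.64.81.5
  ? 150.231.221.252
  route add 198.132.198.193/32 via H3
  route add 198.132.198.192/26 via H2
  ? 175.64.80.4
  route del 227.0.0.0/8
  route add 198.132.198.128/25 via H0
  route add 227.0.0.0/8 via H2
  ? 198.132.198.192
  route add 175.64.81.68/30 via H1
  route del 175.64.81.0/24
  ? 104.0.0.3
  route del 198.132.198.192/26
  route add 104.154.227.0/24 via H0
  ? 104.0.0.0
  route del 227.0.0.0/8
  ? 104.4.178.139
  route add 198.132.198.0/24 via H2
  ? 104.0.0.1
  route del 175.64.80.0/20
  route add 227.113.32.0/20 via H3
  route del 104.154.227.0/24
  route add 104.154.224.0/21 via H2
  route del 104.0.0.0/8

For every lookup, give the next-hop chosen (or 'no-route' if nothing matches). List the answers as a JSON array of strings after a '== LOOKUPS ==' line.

Trace:
  + 227.113.41.108/32 (H1) depth=32
  - 227.113.41.108/32 clear@32
  + 0.0.0.0/0 (H1) depth=0
  lookup 79.48.142.73: bits ε walk d0:H1 -> H1
  + 104.0.0.0/8 (H3) depth=8
  + 175.64.80.0/20 (H0) depth=20
  lookup 104.2.73.37: bits 01101000 walk d0:H1→d1:-→d2:-→d3:-→d4:-→d5:-→d6:-→d7:-→d8:H3 -> H3
  lookup 104.0.0.61: bits 01101000 walk d0:H1→d1:-→d2:-→d3:-→d4:-→d5:-→d6:-→d7:-→d8:H3 -> H3
  + 175.0.0.0/8 (H2) depth=8
  + 175.64.81.0/24 (H2) depth=24
  lookup 175.0.0.28: bits 101011110 walk d0:H1→d1:-→d2:-→d3:-→d4:-→d5:-→d6:-→d7:-→d8:H2→d9:- -> H2
  + 227.0.0.0/8 (H1) depth=8
  lookup 175.64.81.5: bits 101011110100000001010001 walk d0:H1→d1:-→d2:-→d3:-→d4:-→d5:-→d6:-→d7:-→d8:H2→d9:-→d10:-→d11:-→d12:-→d13:-→d14:-→d15:-→d16:-→d17:-→d18:-→d19:-→d20:H0→d21:-→d22:-→d23:-→d24:H2 -> H2
  lookup 150.231.221.252: bits 10 walk d0:H1→d1:-→d2:- -> H1
  + 198.132.198.193/32 (H3) depth=32
  + 198.132.198.192/26 (H2) depth=26
  lookup 175.64.80.4: bits 10101111010000000101000 walk d0:H1→d1:-→d2:-→d3:-→d4:-→d5:-→d6:-→d7:-→d8:H2→d9:-→d10:-→d11:-→d12:-→d13:-→d14:-→d15:-→d16:-→d17:-→d18:-→d19:-→d20:H0→d21:-→d22:-→d23:- -> H0
  - 227.0.0.0/8 clear@8
  + 198.132.198.128/25 (H0) depth=25
  + 227.0.0.0/8 (H2) depth=8
  lookup 198.132.198.192: bits 1100011010000100110001101100000 walk d0:H1→d1:-→d2:-→d3:-→d4:-→d5:-→d6:-→d7:-→d8:-→d9:-→d10:-→d11:-→d12:-→d13:-→d14:-→d15:-→d16:-→d17:-→d18:-→d19:-→d20:-→d21:-→d22:-→d23:-→d24:-→d25:H0→d26:H2→d27:-→d28:-→d29:-→d30:-→d31:- -> H2
  + 175.64.81.68/30 (H1) depth=30
  - 175.64.81.0/24 clear@24
  lookup 104.0.0.3: bits 01101000 walk d0:H1→d1:-→d2:-→d3:-→d4:-→d5:-→d6:-→d7:-→d8:H3 -> H3
  - 198.132.198.192/26 clear@26
  + 104.154.227.0/24 (H0) depth=24
  lookup 104.0.0.0: bits 01101000 walk d0:H1→d1:-→d2:-→d3:-→d4:-→d5:-→d6:-→d7:-→d8:H3 -> H3
  - 227.0.0.0/8 clear@8
  lookup 104.4.178.139: bits 01101000 walk d0:H1→d1:-→d2:-→d3:-→d4:-→d5:-→d6:-→d7:-→d8:H3 -> H3
  + 198.132.198.0/24 (H2) depth=24
  lookup 104.0.0.1: bits 01101000 walk d0:H1→d1:-→d2:-→d3:-→d4:-→d5:-→d6:-→d7:-→d8:H3 -> H3
  - 175.64.80.0/20 clear@20
  + 227.113.32.0/20 (H3) depth=20
  - 104.154.227.0/24 clear@24
  + 104.154.224.0/21 (H2) depth=21
  - 104.0.0.0/8 clear@8

== LOOKUPS ==
["H1","H3","H3","H2","H2","H1","H0","H2","H3","H3","H3","H3"]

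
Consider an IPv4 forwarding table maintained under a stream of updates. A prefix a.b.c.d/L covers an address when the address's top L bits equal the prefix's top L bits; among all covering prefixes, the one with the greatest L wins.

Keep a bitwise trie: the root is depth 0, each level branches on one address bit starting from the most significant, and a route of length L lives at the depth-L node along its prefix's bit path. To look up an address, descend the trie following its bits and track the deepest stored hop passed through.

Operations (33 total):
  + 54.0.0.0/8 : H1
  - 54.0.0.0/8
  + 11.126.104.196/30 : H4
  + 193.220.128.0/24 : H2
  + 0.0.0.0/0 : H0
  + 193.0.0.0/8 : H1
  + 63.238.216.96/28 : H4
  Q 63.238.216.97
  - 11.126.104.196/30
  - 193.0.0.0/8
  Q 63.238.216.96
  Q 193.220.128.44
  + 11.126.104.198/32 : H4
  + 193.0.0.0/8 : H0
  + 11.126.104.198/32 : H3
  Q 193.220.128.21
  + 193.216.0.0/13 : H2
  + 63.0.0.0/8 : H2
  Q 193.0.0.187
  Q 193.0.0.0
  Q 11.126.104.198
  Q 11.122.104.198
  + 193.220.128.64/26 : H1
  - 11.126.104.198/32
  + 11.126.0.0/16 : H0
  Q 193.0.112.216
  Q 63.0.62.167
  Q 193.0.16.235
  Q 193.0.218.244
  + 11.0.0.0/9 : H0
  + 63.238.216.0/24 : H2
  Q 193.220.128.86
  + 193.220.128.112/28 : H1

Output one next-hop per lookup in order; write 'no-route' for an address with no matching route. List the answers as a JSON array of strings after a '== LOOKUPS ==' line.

Trace:
  add 54.0.0.0/8 -> H1 at depth 8
  - 54.0.0.0/8 clear@8
  add 11.126.104.196/30 -> H4 at depth 30
  add 193.220.128.0/24 -> H2 at depth 24
  add 0.0.0.0/0 -> H0 at depth 0
  add 193.0.0.0/8 -> H1 at depth 8
  add 63.238.216.96/28 -> H4 at depth 28
  ? 63.238.216.97  path d0:H0→d1:-→d2:-→d3:-→d4:-→d5:-→d6:-→d7:-→d8:-→d9:-→d10:-→d11:-→d12:-→d13:-→d14:-→d15:-→d16:-→d17:-→d18:-→d19:-→d20:-→d21:-→d22:-→d23:-→d24:-→d25:-→d26:-→d27:-→d28:H4  best=H4
  - 11.126.104.196/30 clear@30
  - 193.0.0.0/8 clear@8
  ? 63.238.216.96  path d0:H0→d1:-→d2:-→d3:-→d4:-→d5:-→d6:-→d7:-→d8:-→d9:-→d10:-→d11:-→d12:-→d13:-→d14:-→d15:-→d16:-→d17:-→d18:-→d19:-→d20:-→d21:-→d22:-→d23:-→d24:-→d25:-→d26:-→d27:-→d28:H4  best=H4
  ? 193.220.128.44  path d0:H0→d1:-→d2:-→d3:-→d4:-→d5:-→d6:-→d7:-→d8:-→d9:-→d10:-→d11:-→d12:-→d13:-→d14:-→d15:-→d16:-→d17:-→d18:-→d19:-→d20:-→d21:-→d22:-→d23:-→d24:H2  best=H2
  add 11.126.104.198/32 -> H4 at depth 32
  add 193.0.0.0/8 -> H0 at depth 8
  add 11.126.104.198/32 -> H3 at depth 32
  ? 193.220.128.21  path d0:H0→d1:-→d2:-→d3:-→d4:-→d5:-→d6:-→d7:-→d8:H0→d9:-→d10:-→d11:-→d12:-→d13:-→d14:-→d15:-→d16:-→d17:-→d18:-→d19:-→d20:-→d21:-→d22:-→d23:-→d24:H2  best=H2
  add 193.216.0.0/13 -> H2 at depth 13
  add 63.0.0.0/8 -> H2 at depth 8
  ? 193.0.0.187  path d0:H0→d1:-→d2:-→d3:-→d4:-→d5:-→d6:-→d7:-→d8:H0  best=H0
  ? 193.0.0.0  path d0:H0→d1:-→d2:-→d3:-→d4:-→d5:-→d6:-→d7:-→d8:H0  best=H0
  ? 11.126.104.198  path d0:H0→d1:-→d2:-→d3:-→d4:-→d5:-→d6:-→d7:-→d8:-→d9:-→d10:-→d11:-→d12:-→d13:-→d14:-→d15:-→d16:-→d17:-→d18:-→d19:-→d20:-→d21:-→d22:-→d23:-→d24:-→d25:-→d26:-→d27:-→d28:-→d29:-→d30:-→d31:-→d32:H3  best=H3
  ? 11.122.104.198  path d0:H0→d1:-→d2:-→d3:-→d4:-→d5:-→d6:-→d7:-→d8:-→d9:-→d10:-→d11:-→d12:-→d13:-  best=H0
  add 193.220.128.64/26 -> H1 at depth 26
  - 11.126.104.198/32 clear@32
  add 11.126.0.0/16 -> H0 at depth 16
  ? 193.0.112.216  path d0:H0→d1:-→d2:-→d3:-→d4:-→d5:-→d6:-→d7:-→d8:H0  best=H0
  ? 63.0.62.167  path d0:H0→d1:-→d2:-→d3:-→d4:-→d5:-→d6:-→d7:-→d8:H2  best=H2
  ? 193.0.16.235  path d0:H0→d1:-→d2:-→d3:-→d4:-→d5:-→d6:-→d7:-→d8:H0  best=H0
  ? 193.0.218.244  path d0:H0→d1:-→d2:-→d3:-→d4:-→d5:-→d6:-→d7:-→d8:H0  best=H0
  add 11.0.0.0/9 -> H0 at depth 9
  add 63.238.216.0/24 -> H2 at depth 24
  ? 193.220.128.86  path d0:H0→d1:-→d2:-→d3:-→d4:-→d5:-→d6:-→d7:-→d8:H0→d9:-→d10:-→d11:-→d12:-→d13:H2→d14:-→d15:-→d16:-→d17:-→d18:-→d19:-→d20:-→d21:-→d22:-→d23:-→d24:H2→d25:-→d26:H1  best=H1
  add 193.220.128.112/28 -> H1 at depth 28

== LOOKUPS ==
["H4","H4","H2","H2","H0","H0","H3","H0","H0","H2","H0","H0","H1"]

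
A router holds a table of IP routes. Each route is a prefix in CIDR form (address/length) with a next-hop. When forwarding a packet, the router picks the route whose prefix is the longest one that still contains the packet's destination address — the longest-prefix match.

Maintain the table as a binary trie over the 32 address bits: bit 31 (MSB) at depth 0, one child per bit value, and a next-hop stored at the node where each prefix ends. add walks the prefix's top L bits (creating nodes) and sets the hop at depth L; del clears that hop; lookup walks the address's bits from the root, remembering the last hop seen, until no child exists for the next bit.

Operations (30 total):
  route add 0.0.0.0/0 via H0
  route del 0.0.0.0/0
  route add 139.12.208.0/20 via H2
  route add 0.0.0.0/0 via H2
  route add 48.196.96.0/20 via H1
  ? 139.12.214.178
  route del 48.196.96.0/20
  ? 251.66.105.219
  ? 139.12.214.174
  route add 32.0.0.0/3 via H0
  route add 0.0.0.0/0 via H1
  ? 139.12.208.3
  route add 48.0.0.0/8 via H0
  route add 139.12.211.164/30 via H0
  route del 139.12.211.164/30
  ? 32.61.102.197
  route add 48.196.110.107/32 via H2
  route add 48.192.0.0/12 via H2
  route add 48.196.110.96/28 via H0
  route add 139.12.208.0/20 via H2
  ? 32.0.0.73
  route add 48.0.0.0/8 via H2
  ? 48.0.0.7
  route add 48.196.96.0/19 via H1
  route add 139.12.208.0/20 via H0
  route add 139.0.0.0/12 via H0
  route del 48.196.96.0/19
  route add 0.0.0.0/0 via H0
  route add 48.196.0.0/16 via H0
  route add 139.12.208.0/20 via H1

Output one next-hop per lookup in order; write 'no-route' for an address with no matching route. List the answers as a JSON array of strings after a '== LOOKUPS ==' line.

Apply in order:
  + 0.0.0.0/0 (H0) depth=0
  - 0.0.0.0/0 clear@0
  + 139.12.208.0/20 (H2) depth=20
  + 0.0.0.0/0 (H2) depth=0
  + 48.196.96.0/20 (H1) depth=20
  lookup 139.12.214.178: bits 10001011000011001101 walk d0:H2→d1:-→d2:-→d3:-→d4:-→d5:-→d6:-→d7:-→d8:-→d9:-→d10:-→d11:-→d12:-→d13:-→d14:-→d15:-→d16:-→d17:-→d18:-→d19:-→d20:H2 -> H2
  - 48.196.96.0/20 clear@20
  lookup 251.66.105.219: bits 1 walk d0:H2→d1:- -> H2
  lookup 139.12.214.174: bits 10001011000011001101 walk d0:H2→d1:-→d2:-→d3:-→d4:-→d5:-→d6:-→d7:-→d8:-→d9:-→d10:-→d11:-→d12:-→d13:-→d14:-→d15:-→d16:-→d17:-→d18:-→d19:-→d20:H2 -> H2
  + 32.0.0.0/3 (H0) depth=3
  + 0.0.0.0/0 (H1) depth=0
  lookup 139.12.208.3: bits 10001011000011001101 walk d0:H1→d1:-→d2:-→d3:-→d4:-→d5:-→d6:-→d7:-→d8:-→d9:-→d10:-→d11:-→d12:-→d13:-→d14:-→d15:-→d16:-→d17:-→d18:-→d19:-→d20:H2 -> H2
  + 48.0.0.0/8 (H0) depth=8
  + 139.12.211.164/30 (H0) depth=30
  - 139.12.211.164/30 clear@30
  lookup 32.61.102.197: bits 001 walk d0:H1→d1:-→d2:-→d3:H0 -> H0
  + 48.196.110.107/32 (H2) depth=32
  + 48.192.0.0/12 (H2) depth=12
  + 48.196.110.96/28 (H0) depth=28
  + 139.12.208.0/20 (H2) depth=20
  lookup 32.0.0.73: bits 001 walk d0:H1→d1:-→d2:-→d3:H0 -> H0
  + 48.0.0.0/8 (H2) depth=8
  lookup 48.0.0.7: bits 00110000 walk d0:H1→d1:-→d2:-→d3:H0→d4:-→d5:-→d6:-→d7:-→d8:H2 -> H2
  + 48.196.96.0/19 (H1) depth=19
  + 139.12.208.0/20 (H0) depth=20
  + 139.0.0.0/12 (H0) depth=12
  - 48.196.96.0/19 clear@19
  + 0.0.0.0/0 (H0) depth=0
  + 48.196.0.0/16 (H0) depth=16
  + 139.12.208.0/20 (H1) depth=20

== LOOKUPS ==
["H2","H2","H2","H2","H0","H0","H2"]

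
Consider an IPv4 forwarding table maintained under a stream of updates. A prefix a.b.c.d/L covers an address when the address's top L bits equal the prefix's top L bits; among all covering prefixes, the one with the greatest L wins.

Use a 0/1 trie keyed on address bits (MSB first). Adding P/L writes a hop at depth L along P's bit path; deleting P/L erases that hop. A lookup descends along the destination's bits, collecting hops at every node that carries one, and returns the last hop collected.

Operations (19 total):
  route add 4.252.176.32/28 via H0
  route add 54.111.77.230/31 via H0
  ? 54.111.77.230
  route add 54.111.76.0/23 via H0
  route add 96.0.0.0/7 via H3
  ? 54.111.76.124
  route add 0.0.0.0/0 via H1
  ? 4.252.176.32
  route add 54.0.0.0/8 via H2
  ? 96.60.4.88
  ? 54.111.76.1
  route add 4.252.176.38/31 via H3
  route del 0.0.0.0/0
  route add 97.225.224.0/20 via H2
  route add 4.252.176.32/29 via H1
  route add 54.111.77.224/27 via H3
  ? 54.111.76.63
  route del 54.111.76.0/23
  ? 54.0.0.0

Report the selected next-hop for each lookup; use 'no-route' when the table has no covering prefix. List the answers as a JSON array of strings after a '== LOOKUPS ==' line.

Process each operation:
  add 4.252.176.32/28 -> H0 at depth 28
  add 54.111.77.230/31 -> H0 at depth 31
  lookup 54.111.77.230: bits 0011011001101111010011011110011 walk d0:-→d1:-→d2:-→d3:-→d4:-→d5:-→d6:-→d7:-→d8:-→d9:-→d10:-→d11:-→d12:-→d13:-→d14:-→d15:-→d16:-→d17:-→d18:-→d19:-→d20:-→d21:-→d22:-→d23:-→d24:-→d25:-→d26:-→d27:-→d28:-→d29:-→d30:-→d31:H0 -> H0
  add 54.111.76.0/23 -> H0 at depth 23
  add 96.0.0.0/7 -> H3 at depth 7
  lookup 54.111.76.124: bits 00110110011011110100110 walk d0:-→d1:-→d2:-→d3:-→d4:-→d5:-→d6:-→d7:-→d8:-→d9:-→d10:-→d11:-→d12:-→d13:-→d14:-→d15:-→d16:-→d17:-→d18:-→d19:-→d20:-→d21:-→d22:-→d23:H0 -> H0
  add 0.0.0.0/0 -> H1 at depth 0
  lookup 4.252.176.32: bits 0000010011111100101100000010 walk d0:H1→d1:-→d2:-→d3:-→d4:-→d5:-→d6:-→d7:-→d8:-→d9:-→d10:-→d11:-→d12:-→d13:-→d14:-→d15:-→d16:-→d17:-→d18:-→d19:-→d20:-→d21:-→d22:-→d23:-→d24:-→d25:-→d26:-→d27:-→d28:H0 -> H0
  add 54.0.0.0/8 -> H2 at depth 8
  lookup 96.60.4.88: bits 0110000 walk d0:H1→d1:-→d2:-→d3:-→d4:-→d5:-→d6:-→d7:H3 -> H3
  lookup 54.111.76.1: bits 00110110011011110100110 walk d0:H1→d1:-→d2:-→d3:-→d4:-→d5:-→d6:-→d7:-→d8:H2→d9:-→d10:-→d11:-→d12:-→d13:-→d14:-→d15:-→d16:-→d17:-→d18:-→d19:-→d20:-→d21:-→d22:-→d23:H0 -> H0
  add 4.252.176.38/31 -> H3 at depth 31
  del 0.0.0.0/0 (clear depth 0)
  add 97.225.224.0/20 -> H2 at depth 20
  add 4.252.176.32/29 -> H1 at depth 29
  add 54.111.77.224/27 -> H3 at depth 27
  lookup 54.111.76.63: bits 00110110011011110100110 walk d0:-→d1:-→d2:-→d3:-→d4:-→d5:-→d6:-→d7:-→d8:H2→d9:-→d10:-→d11:-→d12:-→d13:-→d14:-→d15:-→d16:-→d17:-→d18:-→d19:-→d20:-→d21:-→d22:-→d23:H0 -> H0
  del 54.111.76.0/23 (clear depth 23)
  lookup 54.0.0.0: bits 001101100 walk d0:-→d1:-→d2:-→d3:-→d4:-→d5:-→d6:-→d7:-→d8:H2→d9:- -> H2

== LOOKUPS ==
["H0","H0","H0","H3","H0","H0","H2"]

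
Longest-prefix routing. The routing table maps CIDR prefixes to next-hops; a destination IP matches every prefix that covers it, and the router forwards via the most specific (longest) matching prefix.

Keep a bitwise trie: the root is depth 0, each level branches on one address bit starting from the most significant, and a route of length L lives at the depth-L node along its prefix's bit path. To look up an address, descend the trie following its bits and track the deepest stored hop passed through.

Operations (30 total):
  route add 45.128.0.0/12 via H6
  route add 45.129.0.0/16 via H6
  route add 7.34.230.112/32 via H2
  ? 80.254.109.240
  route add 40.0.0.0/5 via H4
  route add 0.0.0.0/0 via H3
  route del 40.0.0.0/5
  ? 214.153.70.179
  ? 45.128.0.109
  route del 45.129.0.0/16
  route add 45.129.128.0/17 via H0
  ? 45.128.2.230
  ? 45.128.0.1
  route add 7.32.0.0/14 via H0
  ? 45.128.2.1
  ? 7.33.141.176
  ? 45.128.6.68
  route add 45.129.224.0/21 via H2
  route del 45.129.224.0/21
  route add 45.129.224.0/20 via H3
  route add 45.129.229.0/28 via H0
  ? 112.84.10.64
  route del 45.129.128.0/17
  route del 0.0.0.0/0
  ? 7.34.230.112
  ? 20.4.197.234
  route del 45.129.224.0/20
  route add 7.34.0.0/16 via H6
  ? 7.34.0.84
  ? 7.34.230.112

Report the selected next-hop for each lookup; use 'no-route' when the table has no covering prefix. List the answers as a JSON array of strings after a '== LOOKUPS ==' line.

Apply in order:
  add 45.128.0.0/12 -> H6 at depth 12
  add 45.129.0.0/16 -> H6 at depth 16
  add 7.34.230.112/32 -> H2 at depth 32
  ? 80.254.109.240  path d0:-→d1:-  best=no-route
  add 40.0.0.0/5 -> H4 at depth 5
  add 0.0.0.0/0 -> H3 at depth 0
  del 40.0.0.0/5 (clear depth 5)
  ? 214.153.70.179  path d0:H3  best=H3
  ? 45.128.0.109  path d0:H3→d1:-→d2:-→d3:-→d4:-→d5:-→d6:-→d7:-→d8:-→d9:-→d10:-→d11:-→d12:H6→d13:-→d14:-→d15:-  best=H6
  del 45.129.0.0/16 (clear depth 16)
  add 45.129.128.0/17 -> H0 at depth 17
  ? 45.128.2.230  path d0:H3→d1:-→d2:-→d3:-→d4:-→d5:-→d6:-→d7:-→d8:-→d9:-→d10:-→d11:-→d12:H6→d13:-→d14:-→d15:-  best=H6
  ? 45.128.0.1  path d0:H3→d1:-→d2:-→d3:-→d4:-→d5:-→d6:-→d7:-→d8:-→d9:-→d10:-→d11:-→d12:H6→d13:-→d14:-→d15:-  best=H6
  add 7.32.0.0/14 -> H0 at depth 14
  ? 45.128.2.1  path d0:H3→d1:-→d2:-→d3:-→d4:-→d5:-→d6:-→d7:-→d8:-→d9:-→d10:-→d11:-→d12:H6→d13:-→d14:-→d15:-  best=H6
  ? 7.33.141.176  path d0:H3→d1:-→d2:-→d3:-→d4:-→d5:-→d6:-→d7:-→d8:-→d9:-→d10:-→d11:-→d12:-→d13:-→d14:H0  best=H0
  ? 45.128.6.68  path d0:H3→d1:-→d2:-→d3:-→d4:-→d5:-→d6:-→d7:-→d8:-→d9:-→d10:-→d11:-→d12:H6→d13:-→d14:-→d15:-  best=H6
  add 45.129.224.0/21 -> H2 at depth 21
  del 45.129.224.0/21 (clear depth 21)
  add 45.129.224.0/20 -> H3 at depth 20
  add 45.129.229.0/28 -> H0 at depth 28
  ? 112.84.10.64  path d0:H3→d1:-  best=H3
  del 45.129.128.0/17 (clear depth 17)
  del 0.0.0.0/0 (clear depth 0)
  ? 7.34.230.112  path d0:-→d1:-→d2:-→d3:-→d4:-→d5:-→d6:-→d7:-→d8:-→d9:-→d10:-→d11:-→d12:-→d13:-→d14:H0→d15:-→d16:-→d17:-→d18:-→d19:-→d20:-→d21:-→d22:-→d23:-→d24:-→d25:-→d26:-→d27:-→d28:-→d29:-→d30:-→d31:-→d32:H2  best=H2
  ? 20.4.197.234  path d0:-→d1:-→d2:-→d3:-  best=no-route
  del 45.129.224.0/20 (clear depth 20)
  add 7.34.0.0/16 -> H6 at depth 16
  ? 7.34.0.84  path d0:-→d1:-→d2:-→d3:-→d4:-→d5:-→d6:-→d7:-→d8:-→d9:-→d10:-→d11:-→d12:-→d13:-→d14:H0→d15:-→d16:H6  best=H6
  ? 7.34.230.112  path d0:-→d1:-→d2:-→d3:-→d4:-→d5:-→d6:-→d7:-→d8:-→d9:-→d10:-→d11:-→d12:-→d13:-→d14:H0→d15:-→d16:H6→d17:-→d18:-→d19:-→d20:-→d21:-→d22:-→d23:-→d24:-→d25:-→d26:-→d27:-→d28:-→d29:-→d30:-→d31:-→d32:H2  best=H2

== LOOKUPS ==
["no-route","H3","H6","H6","H6","H6","H0","H6","H3","H2","no-route","H6","H2"]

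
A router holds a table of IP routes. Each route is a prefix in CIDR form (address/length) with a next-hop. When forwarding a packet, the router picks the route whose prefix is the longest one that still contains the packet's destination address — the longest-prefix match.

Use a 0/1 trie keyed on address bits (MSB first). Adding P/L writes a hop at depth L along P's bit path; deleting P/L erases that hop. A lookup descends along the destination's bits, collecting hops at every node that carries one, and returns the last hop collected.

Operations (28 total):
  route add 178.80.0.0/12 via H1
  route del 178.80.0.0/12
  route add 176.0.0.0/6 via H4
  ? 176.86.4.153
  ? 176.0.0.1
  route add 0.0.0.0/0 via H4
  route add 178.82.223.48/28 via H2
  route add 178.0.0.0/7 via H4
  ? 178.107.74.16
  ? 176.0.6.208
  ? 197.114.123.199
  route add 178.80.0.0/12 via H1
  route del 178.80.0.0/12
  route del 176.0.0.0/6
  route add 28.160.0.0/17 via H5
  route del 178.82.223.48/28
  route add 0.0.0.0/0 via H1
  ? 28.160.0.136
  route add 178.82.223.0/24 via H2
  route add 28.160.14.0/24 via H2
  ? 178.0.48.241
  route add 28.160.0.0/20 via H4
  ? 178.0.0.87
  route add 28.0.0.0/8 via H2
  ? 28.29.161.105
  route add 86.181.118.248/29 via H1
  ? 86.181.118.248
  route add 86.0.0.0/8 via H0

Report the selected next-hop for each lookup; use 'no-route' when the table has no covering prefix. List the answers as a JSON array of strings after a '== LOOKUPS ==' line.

Process each operation:
  + 178.80.0.0/12 (H1) depth=12
  del 178.80.0.0/12 (clear depth 12)
  + 176.0.0.0/6 (H4) depth=6
  Q 176.86.4.153: descend 101100 ; hops seen [H4] ; pick H4
  Q 176.0.0.1: descend 101100 ; hops seen [H4] ; pick H4
  + 0.0.0.0/0 (H4) depth=0
  + 178.82.223.48/28 (H2) depth=28
  + 178.0.0.0/7 (H4) depth=7
  Q 178.107.74.16: descend 1011001001 ; hops seen [H4,H4,H4] ; pick H4
  Q 176.0.6.208: descend 101100 ; hops seen [H4,H4] ; pick H4
  Q 197.114.123.199: descend 1 ; hops seen [H4] ; pick H4
  + 178.80.0.0/12 (H1) depth=12
  del 178.80.0.0/12 (clear depth 12)
  del 176.0.0.0/6 (clear depth 6)
  + 28.160.0.0/17 (H5) depth=17
  del 178.82.223.48/28 (clear depth 28)
  + 0.0.0.0/0 (H1) depth=0
  Q 28.160.0.136: descend 00011100101000000 ; hops seen [H1,H5] ; pick H5
  + 178.82.223.0/24 (H2) depth=24
  + 28.160.14.0/24 (H2) depth=24
  Q 178.0.48.241: descend 101100100 ; hops seen [H1,H4] ; pick H4
  + 28.160.0.0/20 (H4) depth=20
  Q 178.0.0.87: descend 101100100 ; hops seen [H1,H4] ; pick H4
  + 28.0.0.0/8 (H2) depth=8
  Q 28.29.161.105: descend 00011100 ; hops seen [H1,H2] ; pick H2
  + 86.181.118.248/29 (H1) depth=29
  Q 86.181.118.248: descend 01010110101101010111011011111 ; hops seen [H1,H1] ; pick H1
  + 86.0.0.0/8 (H0) depth=8

== LOOKUPS ==
["H4","H4","H4","H4","H4","H5","H4","H4","H2","H1"]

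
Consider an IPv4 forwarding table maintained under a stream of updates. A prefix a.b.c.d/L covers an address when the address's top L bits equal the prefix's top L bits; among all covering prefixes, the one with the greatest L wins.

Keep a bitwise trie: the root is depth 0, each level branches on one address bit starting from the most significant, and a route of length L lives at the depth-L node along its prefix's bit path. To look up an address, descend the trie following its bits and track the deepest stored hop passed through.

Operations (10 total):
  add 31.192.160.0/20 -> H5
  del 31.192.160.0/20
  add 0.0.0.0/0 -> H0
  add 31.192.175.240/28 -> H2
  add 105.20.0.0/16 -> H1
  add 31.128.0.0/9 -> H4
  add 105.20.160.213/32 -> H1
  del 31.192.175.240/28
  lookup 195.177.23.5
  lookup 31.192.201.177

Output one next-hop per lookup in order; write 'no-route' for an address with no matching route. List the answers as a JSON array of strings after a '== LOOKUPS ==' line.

Process each operation:
  add 31.192.160.0/20 -> H5 at depth 20
  - 31.192.160.0/20 clear@20
  add 0.0.0.0/0 -> H0 at depth 0
  add 31.192.175.240/28 -> H2 at depth 28
  add 105.20.0.0/16 -> H1 at depth 16
  add 31.128.0.0/9 -> H4 at depth 9
  add 105.20.160.213/32 -> H1 at depth 32
  - 31.192.175.240/28 clear@28
  ? 195.177.23.5  path d0:H0  best=H0
  ? 31.192.201.177  path d0:H0→d1:-→d2:-→d3:-→d4:-→d5:-→d6:-→d7:-→d8:-→d9:H4→d10:-→d11:-→d12:-→d13:-→d14:-→d15:-→d16:-→d17:-  best=H4

== LOOKUPS ==
["H0","H4"]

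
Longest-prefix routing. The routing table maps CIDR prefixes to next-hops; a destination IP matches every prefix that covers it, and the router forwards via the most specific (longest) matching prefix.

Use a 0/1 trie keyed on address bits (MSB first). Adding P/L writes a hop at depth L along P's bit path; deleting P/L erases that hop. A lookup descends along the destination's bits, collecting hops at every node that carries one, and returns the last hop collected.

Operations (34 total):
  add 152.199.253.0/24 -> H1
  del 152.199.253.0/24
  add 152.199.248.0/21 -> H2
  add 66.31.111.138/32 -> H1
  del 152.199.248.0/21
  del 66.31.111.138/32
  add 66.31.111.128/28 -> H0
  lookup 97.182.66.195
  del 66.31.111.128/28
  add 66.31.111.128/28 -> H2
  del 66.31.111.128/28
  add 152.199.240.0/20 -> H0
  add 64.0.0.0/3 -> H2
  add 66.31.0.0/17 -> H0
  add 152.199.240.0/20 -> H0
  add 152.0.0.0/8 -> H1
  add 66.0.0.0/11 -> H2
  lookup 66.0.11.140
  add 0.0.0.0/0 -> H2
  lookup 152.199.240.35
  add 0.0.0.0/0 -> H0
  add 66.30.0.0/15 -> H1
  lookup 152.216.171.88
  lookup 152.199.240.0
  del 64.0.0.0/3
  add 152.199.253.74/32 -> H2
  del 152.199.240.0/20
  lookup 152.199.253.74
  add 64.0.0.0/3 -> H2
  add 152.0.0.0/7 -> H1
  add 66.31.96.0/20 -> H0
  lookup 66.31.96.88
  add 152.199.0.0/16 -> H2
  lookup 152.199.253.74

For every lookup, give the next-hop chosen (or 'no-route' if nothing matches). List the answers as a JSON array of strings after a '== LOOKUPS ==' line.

Process each operation:
  + 152.199.253.0/24 (H1) depth=24
  del 152.199.253.0/24 (clear depth 24)
  + 152.199.248.0/21 (H2) depth=21
  + 66.31.111.138/32 (H1) depth=32
  del 152.199.248.0/21 (clear depth 21)
  del 66.31.111.138/32 (clear depth 32)
  + 66.31.111.128/28 (H0) depth=28
  ? 97.182.66.195  path d0:-→d1:-→d2:-  best=no-route
  del 66.31.111.128/28 (clear depth 28)
  + 66.31.111.128/28 (H2) depth=28
  del 66.31.111.128/28 (clear depth 28)
  + 152.199.240.0/20 (H0) depth=20
  + 64.0.0.0/3 (H2) depth=3
  + 66.31.0.0/17 (H0) depth=17
  + 152.199.240.0/20 (H0) depth=20
  + 152.0.0.0/8 (H1) depth=8
  + 66.0.0.0/11 (H2) depth=11
  ? 66.0.11.140  path d0:-→d1:-→d2:-→d3:H2→d4:-→d5:-→d6:-→d7:-→d8:-→d9:-→d10:-→d11:H2  best=H2
  + 0.0.0.0/0 (H2) depth=0
  ? 152.199.240.35  path d0:H2→d1:-→d2:-→d3:-→d4:-→d5:-→d6:-→d7:-→d8:H1→d9:-→d10:-→d11:-→d12:-→d13:-→d14:-→d15:-→d16:-→d17:-→d18:-→d19:-→d20:H0  best=H0
  + 0.0.0.0/0 (H0) depth=0
  + 66.30.0.0/15 (H1) depth=15
  ? 152.216.171.88  path d0:H0→d1:-→d2:-→d3:-→d4:-→d5:-→d6:-→d7:-→d8:H1→d9:-→d10:-→d11:-  best=H1
  ? 152.199.240.0  path d0:H0→d1:-→d2:-→d3:-→d4:-→d5:-→d6:-→d7:-→d8:H1→d9:-→d10:-→d11:-→d12:-→d13:-→d14:-→d15:-→d16:-→d17:-→d18:-→d19:-→d20:H0  best=H0
  del 64.0.0.0/3 (clear depth 3)
  + 152.199.253.74/32 (H2) depth=32
  del 152.199.240.0/20 (clear depth 20)
  ? 152.199.253.74  path d0:H0→d1:-→d2:-→d3:-→d4:-→d5:-→d6:-→d7:-→d8:H1→d9:-→d10:-→d11:-→d12:-→d13:-→d14:-→d15:-→d16:-→d17:-→d18:-→d19:-→d20:-→d21:-→d22:-→d23:-→d24:-→d25:-→d26:-→d27:-→d28:-→d29:-→d30:-→d31:-→d32:H2  best=H2
  + 64.0.0.0/3 (H2) depth=3
  + 152.0.0.0/7 (H1) depth=7
  + 66.31.96.0/20 (H0) depth=20
  ? 66.31.96.88  path d0:H0→d1:-→d2:-→d3:H2→d4:-→d5:-→d6:-→d7:-→d8:-→d9:-→d10:-→d11:H2→d12:-→d13:-→d14:-→d15:H1→d16:-→d17:H0→d18:-→d19:-→d20:H0  best=H0
  + 152.199.0.0/16 (H2) depth=16
  ? 152.199.253.74  path d0:H0→d1:-→d2:-→d3:-→d4:-→d5:-→d6:-→d7:H1→d8:H1→d9:-→d10:-→d11:-→d12:-→d13:-→d14:-→d15:-→d16:H2→d17:-→d18:-→d19:-→d20:-→d21:-→d22:-→d23:-→d24:-→d25:-→d26:-→d27:-→d28:-→d29:-→d30:-→d31:-→d32:H2  best=H2

== LOOKUPS ==
["no-route","H2","H0","H1","H0","H2","H0","H2"]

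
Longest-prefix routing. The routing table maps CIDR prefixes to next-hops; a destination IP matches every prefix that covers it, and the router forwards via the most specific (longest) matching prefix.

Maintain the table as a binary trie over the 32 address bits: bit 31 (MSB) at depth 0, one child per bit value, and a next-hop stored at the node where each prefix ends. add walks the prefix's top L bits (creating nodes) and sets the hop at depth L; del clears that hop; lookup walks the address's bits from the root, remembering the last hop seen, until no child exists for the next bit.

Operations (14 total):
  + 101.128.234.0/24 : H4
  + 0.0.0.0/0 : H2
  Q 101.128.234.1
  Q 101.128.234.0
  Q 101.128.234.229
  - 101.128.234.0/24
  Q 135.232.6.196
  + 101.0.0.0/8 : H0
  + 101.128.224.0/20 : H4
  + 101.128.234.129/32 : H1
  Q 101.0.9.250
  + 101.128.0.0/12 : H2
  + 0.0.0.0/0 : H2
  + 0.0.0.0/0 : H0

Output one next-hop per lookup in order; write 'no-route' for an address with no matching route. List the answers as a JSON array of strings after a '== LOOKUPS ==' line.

Process each operation:
  + 101.128.234.0/24 (H4) depth=24
  + 0.0.0.0/0 (H2) depth=0
  lookup 101.128.234.1: bits 011001011000000011101010 walk d0:H2→d1:-→d2:-→d3:-→d4:-→d5:-→d6:-→d7:-→d8:-→d9:-→d10:-→d11:-→d12:-→d13:-→d14:-→d15:-→d16:-→d17:-→d18:-→d19:-→d20:-→d21:-→d22:-→d23:-→d24:H4 -> H4
  lookup 101.128.234.0: bits 011001011000000011101010 walk d0:H2→d1:-→d2:-→d3:-→d4:-→d5:-→d6:-→d7:-→d8:-→d9:-→d10:-→d11:-→d12:-→d13:-→d14:-→d15:-→d16:-→d17:-→d18:-→d19:-→d20:-→d21:-→d22:-→d23:-→d24:H4 -> H4
  lookup 101.128.234.229: bits 011001011000000011101010 walk d0:H2→d1:-→d2:-→d3:-→d4:-→d5:-→d6:-→d7:-→d8:-→d9:-→d10:-→d11:-→d12:-→d13:-→d14:-→d15:-→d16:-→d17:-→d18:-→d19:-→d20:-→d21:-→d22:-→d23:-→d24:H4 -> H4
  del 101.128.234.0/24 (clear depth 24)
  lookup 135.232.6.196: bits ε walk d0:H2 -> H2
  + 101.0.0.0/8 (H0) depth=8
  + 101.128.224.0/20 (H4) depth=20
  + 101.128.234.129/32 (H1) depth=32
  lookup 101.0.9.250: bits 01100101 walk d0:H2→d1:-→d2:-→d3:-→d4:-→d5:-→d6:-→d7:-→d8:H0 -> H0
  + 101.128.0.0/12 (H2) depth=12
  + 0.0.0.0/0 (H2) depth=0
  + 0.0.0.0/0 (H0) depth=0

== LOOKUPS ==
["H4","H4","H4","H2","H0"]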